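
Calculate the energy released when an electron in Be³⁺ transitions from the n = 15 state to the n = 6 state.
5.07946 eV

The energy levels are E_n = -13.6057 Z² eV / n².

Energy at n = 15: E_15 = -13.6057 × 4² / 15² = -0.96751644 eV
Energy at n = 6: E_6 = -13.6057 × 4² / 6² = -6.04697778 eV

For emission (electron falling to lower state), the photon energy is:
E_photon = E_15 - E_6 = |-0.96751644 - (-6.04697778)|
E_photon = 5.07946 eV

This energy is carried away by the emitted photon.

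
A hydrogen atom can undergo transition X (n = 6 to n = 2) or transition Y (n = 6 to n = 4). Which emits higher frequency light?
6 → 2

Calculate the energy for each transition:

Transition 6 → 2:
ΔE₁ = |E_2 - E_6| = |-13.6057/2² - (-13.6057/6²)|
ΔE₁ = |-3.401425000000 - (-0.377936111111)| = 3.023488889 eV

Transition 6 → 4:
ΔE₂ = |E_4 - E_6| = |-13.6057/4² - (-13.6057/6²)|
ΔE₂ = |-0.850356250000 - (-0.377936111111)| = 0.472420139 eV

Since 3.023488889 eV > 0.472420139 eV, the transition 6 → 2 emits the more energetic photon.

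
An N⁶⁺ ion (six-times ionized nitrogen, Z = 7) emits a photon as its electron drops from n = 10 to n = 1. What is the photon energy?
660.013 eV

The energy levels are E_n = -13.6057 Z² eV / n².

Energy at n = 10: E_10 = -13.6057 × 7² / 10² = -6.666793 eV
Energy at n = 1: E_1 = -13.6057 × 7² / 1² = -666.679300 eV

For emission (electron falling to lower state), the photon energy is:
E_photon = E_10 - E_1 = |-6.666793 - (-666.679300)|
E_photon = 660.013 eV

This energy is carried away by the emitted photon.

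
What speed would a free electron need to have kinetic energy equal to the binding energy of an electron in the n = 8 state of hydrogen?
2.73462e+05 m/s (or 0.091217% of c)

The binding energy at n = 8 for hydrogen is:
E_8 = -13.6057/8² = -0.212589063 eV
|E_8| = 0.212589063 eV

Convert to Joules:
KE = 0.212589063 eV × (1.602177 × 10⁻¹⁹ J/eV) = 3.4060531e-20 J

Using KE = ½mv²:
v = √(2·KE/m_e)
v = √(2 × 3.4060531e-20 J / 9.10938 × 10⁻³¹ kg)
v = 2.73462e+05 m/s

This is approximately 0.091217% the speed of light.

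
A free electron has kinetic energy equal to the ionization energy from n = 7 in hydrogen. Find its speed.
3.12528e+05 m/s (or 0.104% of c)

The binding energy at n = 7 for hydrogen is:
E_7 = -13.6057/7² = -0.277667347 eV
|E_7| = 0.277667347 eV

Convert to Joules:
KE = 0.277667347 eV × (1.602177 × 10⁻¹⁹ J/eV) = 4.4487224e-20 J

Using KE = ½mv²:
v = √(2·KE/m_e)
v = √(2 × 4.4487224e-20 J / 9.10938 × 10⁻³¹ kg)
v = 3.12528e+05 m/s

This is approximately 0.104% the speed of light.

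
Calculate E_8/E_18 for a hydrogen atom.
5.062500

Using E_n = -13.6057 Z² / n² eV with Z = 1:

E_8 = -13.6057 / 8² = -13.6057 / 64 = -0.212589062500 eV
E_18 = -13.6057 / 18² = -13.6057 / 324 = -0.041992901235 eV

The ratio is:
E_8/E_18 = (-0.212589062500) / (-0.041992901235)
E_8/E_18 = (-13.6057/64) / (-13.6057/324)
E_8/E_18 = 324/64
E_8/E_18 = 5.062500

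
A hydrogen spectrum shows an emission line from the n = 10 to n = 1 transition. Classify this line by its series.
Lyman series

The spectral series in hydrogen are named based on the final (lower) energy level:
- Lyman series: n_final = 1 (ultraviolet)
- Balmer series: n_final = 2 (visible/near-UV)
- Paschen series: n_final = 3 (infrared)
- Brackett series: n_final = 4 (infrared)
- Pfund series: n_final = 5 (far infrared)

Since this transition ends at n = 1, it belongs to the Lyman series.

For reference, this 10 → 1 line has photon energy
ΔE = 13.6057 eV × (1/1² - 1/10²) = 13.469643 eV,
corresponding to wavelength λ = hc/ΔE = 1239.84 eV·nm / 13.469643 eV = 92.0470 nm in the ultraviolet region.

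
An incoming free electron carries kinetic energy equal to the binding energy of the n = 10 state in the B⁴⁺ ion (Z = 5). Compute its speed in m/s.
1.09385e+06 m/s (or 0.36% of c)

The binding energy at n = 10 for B⁴⁺ is:
E_10 = -13.6057 × 5²/10² = -3.40142500 eV
|E_10| = 3.40142500 eV

Convert to Joules:
KE = 3.40142500 eV × (1.602177 × 10⁻¹⁹ J/eV) = 5.4496849e-19 J

Using KE = ½mv²:
v = √(2·KE/m_e)
v = √(2 × 5.4496849e-19 J / 9.10938 × 10⁻³¹ kg)
v = 1.09385e+06 m/s

This is approximately 0.36% the speed of light.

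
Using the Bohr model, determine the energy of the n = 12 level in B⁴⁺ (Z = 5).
-2.362101 eV

For hydrogen-like ions, the energy levels scale with Z²:
E_n = -13.6057 Z² / n² eV

For B⁴⁺ (Z = 5) at n = 12:
E_12 = -13.6057 × 5² / 12²
E_12 = -13.6057 × 25 / 144
E_12 = -340.1425 / 144
E_12 = -2.362101 eV

The energy is 25 times more negative than hydrogen at the same n due to the stronger nuclear charge.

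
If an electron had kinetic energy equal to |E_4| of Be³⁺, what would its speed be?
2.188e+06 m/s (or 0.7297% of c)

The binding energy at n = 4 for Be³⁺ is:
E_4 = -13.6057 × 4²/4² = -13.605700 eV
|E_4| = 13.605700 eV

Convert to Joules:
KE = 13.605700 eV × (1.602177 × 10⁻¹⁹ J/eV) = 2.17987e-18 J

Using KE = ½mv²:
v = √(2·KE/m_e)
v = √(2 × 2.17987e-18 J / 9.10938 × 10⁻³¹ kg)
v = 2.188e+06 m/s

This is approximately 0.7297% the speed of light.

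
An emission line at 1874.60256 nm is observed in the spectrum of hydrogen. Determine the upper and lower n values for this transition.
n = 4 → n = 3

First, find the photon energy from the wavelength (hc = 1239.84 eV·nm):
E = hc/λ = 1239.84 eV·nm / 1874.60256 nm = 0.66138819 eV

The energy levels of hydrogen satisfy E_n = -13.6057 / n² eV, so an emission n_i → n_f releases
ΔE = 13.6057 × (1/n_f² − 1/n_i²) eV.

Setting ΔE equal to the photon energy:
1/n_f² − 1/n_i² = 0.66138819 / 13.6057 = 0.048611111

Since 1/n_i² must be positive, we need 1/n_f² > 0.048611111, i.e. n_f ≤ 4. For each allowed n_f, solve n_i = (1/n_f² − 0.048611111)^(−1/2) and check whether it is a whole number:
  n_f = 1: 1/n_i² = 1.000000000 − 0.048611111 = 0.951388889 → n_i = 1.025  (not an integer) ✗
  n_f = 2: 1/n_i² = 0.250000000 − 0.048611111 = 0.201388889 → n_i = 2.228  (not an integer) ✗
  n_f = 3: 1/n_i² = 0.111111111 − 0.048611111 = 0.062500000 → n_i = 4.000  → integer, n_i = 4 ✓
  n_f = 4: 1/n_i² = 0.062500000 − 0.048611111 = 0.013888889 → n_i = 8.485  (not an integer) ✗

Only n_f = 3 gives an integer upper level, n_i = 4.

The transition is from n = 4 to n = 3 (emission).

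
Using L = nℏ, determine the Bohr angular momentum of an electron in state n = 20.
2.10914e-33 J·s (or 20ℏ)

In the Bohr model, angular momentum is quantized:
L = nℏ

where ℏ = h/(2π) = 1.0545718e-34 J·s

For n = 20:
L = 20 × 1.0545718e-34 J·s
L = 2.10914e-33 J·s

This can also be written as L = 20ℏ.
The angular momentum is an integer multiple of the reduced Planck constant.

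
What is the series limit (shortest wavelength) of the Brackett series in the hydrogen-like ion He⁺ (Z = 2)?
364.506 nm

The series limit corresponds to the transition from n = ∞ to n = 4.
This is the highest energy (shortest wavelength) transition in the Brackett series.

E_∞ = 0 eV
E_4 = -13.6057 × 2² / 4² = -3.4014250 eV

Energy at series limit:
ΔE = E_∞ - E_4 = 0 - (-3.4014250) = 3.4014250 eV
λ = hc/E = 1239.84 eV·nm / 3.4014250 eV = 364.506 nm

This energy equals the ionization energy from the n = 4 state of He⁺.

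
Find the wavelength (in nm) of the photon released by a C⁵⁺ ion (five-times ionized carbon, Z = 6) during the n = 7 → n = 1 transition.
2.5840 nm

First, find the transition energy using E_n = -13.6057 Z² / n² eV:
E_7 = -13.6057 × 6² / 7² = -9.996024 eV
E_1 = -13.6057 × 6² / 1² = -489.805200 eV

Photon energy: |ΔE| = |E_1 - E_7| = 479.809176 eV

Convert to wavelength using E = hc/λ with hc = 1239.84 eV·nm:
λ = hc/E = 1239.84 eV·nm / 479.809176 eV
λ = 2.5840 nm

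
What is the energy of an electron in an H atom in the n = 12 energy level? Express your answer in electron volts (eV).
-0.09448 eV

The energy levels of a hydrogen-like atom are given by:
E_n = -13.6057 eV / n²

For n = 12:
E_12 = -13.6057 eV / 12²
E_12 = -13.6057 eV / 144
E_12 = -0.09448 eV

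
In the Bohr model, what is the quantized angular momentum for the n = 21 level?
2.215e-33 J·s (or 21ℏ)

In the Bohr model, angular momentum is quantized:
L = nℏ

where ℏ = h/(2π) = 1.05457e-34 J·s

For n = 21:
L = 21 × 1.05457e-34 J·s
L = 2.215e-33 J·s

This can also be written as L = 21ℏ.
The angular momentum is an integer multiple of the reduced Planck constant.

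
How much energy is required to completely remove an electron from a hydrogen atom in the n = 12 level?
0.094 eV

The ionization energy is the energy needed to remove the electron completely (n → ∞).

For hydrogen, E_n = -13.6057 eV / n².

At n = 12: E_12 = -13.6057 / 12² = -0.094484 eV
At n = ∞: E_∞ = 0 eV

Ionization energy = E_∞ - E_12 = 0 - (-0.094484) = 0.094484 eV
Ionization energy ≈ 0.094 eV

This is also called the binding energy of the electron in state n = 12.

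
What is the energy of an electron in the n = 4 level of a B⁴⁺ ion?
-21.258906 eV

For hydrogen-like ions, the energy levels scale with Z²:
E_n = -13.6057 Z² / n² eV

For B⁴⁺ (Z = 5) at n = 4:
E_4 = -13.6057 × 5² / 4²
E_4 = -13.6057 × 25 / 16
E_4 = -340.1425 / 16
E_4 = -21.258906 eV

The energy is 25 times more negative than hydrogen at the same n due to the stronger nuclear charge.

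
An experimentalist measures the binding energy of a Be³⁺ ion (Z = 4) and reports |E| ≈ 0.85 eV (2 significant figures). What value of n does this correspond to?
n = 16

The exact energy levels follow E_n = -13.6057 Z² / n² eV with Z = 4.

The measured value (-0.85 eV) is reported to only 2 significant figures, so we must test candidate n values and see which one matches to that precision.

Candidate energies:
  n = 14:  E = -13.6057 × 4² / 14² = -1.11067 eV
  n = 15:  E = -13.6057 × 4² / 15² = -0.96752 eV
  n = 16:  E = -13.6057 × 4² / 16² = -0.85036 eV  ← matches
  n = 17:  E = -13.6057 × 4² / 17² = -0.75326 eV
  n = 18:  E = -13.6057 × 4² / 18² = -0.67189 eV

Checking against the measurement of -0.85 eV (2 sig figs), only n = 16 agrees:
E_16 = -0.85036 eV, which rounds to -0.85 eV ✓

Therefore n = 16.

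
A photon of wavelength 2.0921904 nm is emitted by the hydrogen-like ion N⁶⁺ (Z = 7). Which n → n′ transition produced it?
n = 3 → n = 1

First, find the photon energy from the wavelength (hc = 1239.84 eV·nm):
E = hc/λ = 1239.84 eV·nm / 2.0921904 nm = 592.60381 eV

The energy levels of N⁶⁺ satisfy E_n = -13.6057 × 7² / n² eV, so an emission n_i → n_f releases
ΔE = 13.6057 × 7² × (1/n_f² − 1/n_i²) eV.

Setting ΔE equal to the photon energy:
1/n_f² − 1/n_i² = 592.60381 / (13.6057 × 7²) = 0.88888887

Since 1/n_i² must be positive, we need 1/n_f² > 0.88888887, i.e. n_f ≤ 1. For each allowed n_f, solve n_i = (1/n_f² − 0.88888887)^(−1/2) and check whether it is a whole number:
  n_f = 1: 1/n_i² = 1.00000000 − 0.88888887 = 0.11111113 → n_i = 3.000  → integer, n_i = 3 ✓

Only n_f = 1 gives an integer upper level, n_i = 3.

The transition is from n = 3 to n = 1 (emission).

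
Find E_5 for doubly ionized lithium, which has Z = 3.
-4.90 eV

For hydrogen-like ions, the energy levels scale with Z²:
E_n = -13.6057 Z² / n² eV

For Li²⁺ (Z = 3) at n = 5:
E_5 = -13.6057 × 3² / 5²
E_5 = -13.6057 × 9 / 25
E_5 = -122.4513 / 25
E_5 = -4.90 eV

The energy is 9 times more negative than hydrogen at the same n due to the stronger nuclear charge.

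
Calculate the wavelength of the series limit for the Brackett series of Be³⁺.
91.126513 nm

The series limit corresponds to the transition from n = ∞ to n = 4.
This is the highest energy (shortest wavelength) transition in the Brackett series.

E_∞ = 0 eV
E_4 = -13.6057 × 4² / 4² = -13.60570000 eV

Energy at series limit:
ΔE = E_∞ - E_4 = 0 - (-13.60570000) = 13.60570000 eV
λ = hc/E = 1239.84 eV·nm / 13.60570000 eV = 91.126513 nm

This energy equals the ionization energy from the n = 4 state of Be³⁺.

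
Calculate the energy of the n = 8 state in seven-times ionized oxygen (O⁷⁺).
-13.606 eV

For hydrogen-like ions, the energy levels scale with Z²:
E_n = -13.6057 Z² / n² eV

For O⁷⁺ (Z = 8) at n = 8:
E_8 = -13.6057 × 8² / 8²
E_8 = -13.6057 × 64 / 64
E_8 = -870.7648 / 64
E_8 = -13.606 eV

The energy is 64 times more negative than hydrogen at the same n due to the stronger nuclear charge.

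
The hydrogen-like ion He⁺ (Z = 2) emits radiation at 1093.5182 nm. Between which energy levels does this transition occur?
n = 12 → n = 6

First, find the photon energy from the wavelength (hc = 1239.84 eV·nm):
E = hc/λ = 1239.84 eV·nm / 1093.5182 nm = 1.1338083 eV

The energy levels of He⁺ satisfy E_n = -13.6057 × 2² / n² eV, so an emission n_i → n_f releases
ΔE = 13.6057 × 2² × (1/n_f² − 1/n_i²) eV.

Setting ΔE equal to the photon energy:
1/n_f² − 1/n_i² = 1.1338083 / (13.6057 × 2²) = 0.020833333

Since 1/n_i² must be positive, we need 1/n_f² > 0.020833333, i.e. n_f ≤ 6. For each allowed n_f, solve n_i = (1/n_f² − 0.020833333)^(−1/2) and check whether it is a whole number:
  n_f = 1: 1/n_i² = 1.000000000 − 0.020833333 = 0.979166667 → n_i = 1.011  (not an integer) ✗
  n_f = 2: 1/n_i² = 0.250000000 − 0.020833333 = 0.229166667 → n_i = 2.089  (not an integer) ✗
  n_f = 3: 1/n_i² = 0.111111111 − 0.020833333 = 0.090277778 → n_i = 3.328  (not an integer) ✗
  n_f = 4: 1/n_i² = 0.062500000 − 0.020833333 = 0.041666667 → n_i = 4.899  (not an integer) ✗
  n_f = 5: 1/n_i² = 0.040000000 − 0.020833333 = 0.019166667 → n_i = 7.223  (not an integer) ✗
  n_f = 6: 1/n_i² = 0.027777778 − 0.020833333 = 0.006944445 → n_i = 12.000  → integer, n_i = 12 ✓

Only n_f = 6 gives an integer upper level, n_i = 12.

The transition is from n = 12 to n = 6 (emission).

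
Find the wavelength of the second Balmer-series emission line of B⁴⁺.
19.440 nm

The lines of a series are numbered from the longest wavelength (smallest ΔE) outward; the second line is the transition from n = n_f + 2 to n_f.
The Balmer series has all transitions ending at n_f = 2.

For B⁴⁺ (Z = 5), the second line (β-line) is the jump from n = 4 to n = 2:
E_4 = -13.6057 × 5² / 4² = -21.25891 eV
E_2 = -13.6057 × 5² / 2² = -85.03563 eV
ΔE = E_4 - E_2 = 63.77672 eV

λ = hc/E = 1239.84 eV·nm / 63.77672 eV
λ = 19.440 nm

This is the β-line of the Balmer series in B⁴⁺.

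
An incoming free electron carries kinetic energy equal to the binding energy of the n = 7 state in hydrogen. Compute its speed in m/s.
3.13e+05 m/s (or 0.10425% of c)

The binding energy at n = 7 for hydrogen is:
E_7 = -13.6057/7² = -0.2776673 eV
|E_7| = 0.2776673 eV

Convert to Joules:
KE = 0.2776673 eV × (1.602177 × 10⁻¹⁹ J/eV) = 4.4487e-20 J

Using KE = ½mv²:
v = √(2·KE/m_e)
v = √(2 × 4.4487e-20 J / 9.10938 × 10⁻³¹ kg)
v = 3.13e+05 m/s

This is approximately 0.10425% the speed of light.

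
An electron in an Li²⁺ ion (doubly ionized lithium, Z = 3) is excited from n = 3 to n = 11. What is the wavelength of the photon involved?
98.449179 nm

First, find the transition energy using E_n = -13.6057 Z² / n² eV:
E_3 = -13.6057 × 3² / 3² = -13.60570000 eV
E_11 = -13.6057 × 3² / 11² = -1.01199421 eV

Photon energy: |ΔE| = |E_11 - E_3| = 12.59370579 eV

Convert to wavelength using E = hc/λ with hc = 1239.84 eV·nm:
λ = hc/E = 1239.84 eV·nm / 12.59370579 eV
λ = 98.449179 nm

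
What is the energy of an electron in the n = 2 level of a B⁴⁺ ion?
-85.036 eV

For hydrogen-like ions, the energy levels scale with Z²:
E_n = -13.6057 Z² / n² eV

For B⁴⁺ (Z = 5) at n = 2:
E_2 = -13.6057 × 5² / 2²
E_2 = -13.6057 × 25 / 4
E_2 = -340.1425 / 4
E_2 = -85.036 eV

The energy is 25 times more negative than hydrogen at the same n due to the stronger nuclear charge.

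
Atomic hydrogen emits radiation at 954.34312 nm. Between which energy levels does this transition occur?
n = 8 → n = 3

First, find the photon energy from the wavelength (hc = 1239.84 eV·nm):
E = hc/λ = 1239.84 eV·nm / 954.34312 nm = 1.2991554 eV

The energy levels of hydrogen satisfy E_n = -13.6057 / n² eV, so an emission n_i → n_f releases
ΔE = 13.6057 × (1/n_f² − 1/n_i²) eV.

Setting ΔE equal to the photon energy:
1/n_f² − 1/n_i² = 1.2991554 / 13.6057 = 0.095486112

Since 1/n_i² must be positive, we need 1/n_f² > 0.095486112, i.e. n_f ≤ 3. For each allowed n_f, solve n_i = (1/n_f² − 0.095486112)^(−1/2) and check whether it is a whole number:
  n_f = 1: 1/n_i² = 1.000000000 − 0.095486112 = 0.904513888 → n_i = 1.051  (not an integer) ✗
  n_f = 2: 1/n_i² = 0.250000000 − 0.095486112 = 0.154513888 → n_i = 2.544  (not an integer) ✗
  n_f = 3: 1/n_i² = 0.111111111 − 0.095486112 = 0.015624999 → n_i = 8.000  → integer, n_i = 8 ✓

Only n_f = 3 gives an integer upper level, n_i = 8.

The transition is from n = 8 to n = 3 (emission).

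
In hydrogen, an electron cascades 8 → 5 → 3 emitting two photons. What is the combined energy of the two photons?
1.2992 eV

The energy levels of hydrogen are E_n = -13.6057 / n² eV.

First transition (8 → 5):
ΔE₁ = |E_5 - E_8|
ΔE₁ = |-0.5442280000 - (-0.2125890625)| = 0.3316389 eV

Second transition (5 → 3):
ΔE₂ = |E_3 - E_5|
ΔE₂ = |-1.5117444444 - (-0.5442280000)| = 0.9675164 eV

Total energy released:
E_total = ΔE₁ + ΔE₂ = 0.3316389 + 0.9675164 = 1.2992 eV

Note: This equals the direct transition 8 → 3: 1.2992 eV ✓
Energy is conserved regardless of the path taken.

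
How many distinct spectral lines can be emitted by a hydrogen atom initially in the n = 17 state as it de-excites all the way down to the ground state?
136

The electron can occupy levels n = 1, 2, ..., 17 during de-excitation — that is m = 17 - 1 + 1 = 17 distinct levels.

The number of distinct spectral lines equals the number of ways to choose 2 of these m levels (each pair gives one possible emission transition):

Number of lines = m(m-1)/2 = 17×16/2 = 136

These correspond to all possible transitions between the 17 levels:
17 → 16, 17 → 15, 17 → 14, 17 → 13, 17 → 12, 17 → 11, 17 → 10, 17 → 9...

Each transition produces a photon with a unique energy (and thus wavelength). This count does not depend on Z.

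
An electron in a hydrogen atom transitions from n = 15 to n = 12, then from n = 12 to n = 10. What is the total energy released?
0.08 eV

The energy levels of hydrogen are E_n = -13.6057 / n² eV.

First transition (15 → 12):
ΔE₁ = |E_12 - E_15|
ΔE₁ = |-0.09448403 - (-0.06046978)| = 0.03401 eV

Second transition (12 → 10):
ΔE₂ = |E_10 - E_12|
ΔE₂ = |-0.13605700 - (-0.09448403)| = 0.04157 eV

Total energy released:
E_total = ΔE₁ + ΔE₂ = 0.03401 + 0.04157 = 0.08 eV

Note: This equals the direct transition 15 → 10: 0.08 eV ✓
Energy is conserved regardless of the path taken.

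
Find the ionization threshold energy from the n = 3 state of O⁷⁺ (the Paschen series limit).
96.75 eV

The series limit corresponds to the transition from n = ∞ to n = 3.
This is the highest energy (shortest wavelength) transition in the Paschen series.

E_∞ = 0 eV
E_3 = -13.6057 × 8² / 3² = -96.75 eV

Energy at series limit:
ΔE = E_∞ - E_3 = 0 - (-96.75) = 96.75 eV

This energy equals the ionization energy from the n = 3 state of O⁷⁺.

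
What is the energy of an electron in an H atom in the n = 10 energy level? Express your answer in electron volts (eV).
-0.136057 eV

The energy levels of a hydrogen-like atom are given by:
E_n = -13.6057 eV / n²

For n = 10:
E_10 = -13.6057 eV / 10²
E_10 = -13.6057 eV / 100
E_10 = -0.136057 eV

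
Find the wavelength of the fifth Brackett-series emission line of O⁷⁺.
28.39 nm

The lines of a series are numbered from the longest wavelength (smallest ΔE) outward; the fifth line is the transition from n = n_f + 5 to n_f.
The Brackett series has all transitions ending at n_f = 4.

For O⁷⁺ (Z = 8), the fifth line (ε-line) is the jump from n = 9 to n = 4:
E_9 = -13.6057 × 8² / 9² = -10.7502 eV
E_4 = -13.6057 × 8² / 4² = -54.4228 eV
ΔE = E_9 - E_4 = 43.6726 eV

λ = hc/E = 1239.84 eV·nm / 43.6726 eV
λ = 28.39 nm

This is the ε-line of the Brackett series in O⁷⁺.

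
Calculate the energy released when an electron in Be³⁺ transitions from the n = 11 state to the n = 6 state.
4.247877 eV

The energy levels are E_n = -13.6057 Z² eV / n².

Energy at n = 11: E_11 = -13.6057 × 4² / 11² = -1.799100826 eV
Energy at n = 6: E_6 = -13.6057 × 4² / 6² = -6.046977778 eV

For emission (electron falling to lower state), the photon energy is:
E_photon = E_11 - E_6 = |-1.799100826 - (-6.046977778)|
E_photon = 4.247877 eV

This energy is carried away by the emitted photon.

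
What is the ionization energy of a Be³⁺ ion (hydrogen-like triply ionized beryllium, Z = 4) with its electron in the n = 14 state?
1.11067 eV

The ionization energy is the energy needed to remove the electron completely (n → ∞).

For a hydrogen-like ion with Z = 4, E_n = -13.6057 Z² / n² eV.

At n = 14: E_14 = -13.6057 × 4² / 14² = -1.11066939 eV
At n = ∞: E_∞ = 0 eV

Ionization energy = E_∞ - E_14 = 0 - (-1.11066939) = 1.11066939 eV
Ionization energy ≈ 1.11067 eV

This is also called the binding energy of the electron in state n = 14.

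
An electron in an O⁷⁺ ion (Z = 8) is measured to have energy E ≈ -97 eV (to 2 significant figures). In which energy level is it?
n = 3

The exact energy levels follow E_n = -13.6057 Z² / n² eV with Z = 8.

The measured value (-97 eV) is reported to only 2 significant figures, so we must test candidate n values and see which one matches to that precision.

Candidate energies:
  n = 1:  E = -13.6057 × 8² / 1² = -870.76480 eV
  n = 2:  E = -13.6057 × 8² / 2² = -217.69120 eV
  n = 3:  E = -13.6057 × 8² / 3² = -96.75164 eV  ← matches
  n = 4:  E = -13.6057 × 8² / 4² = -54.42280 eV
  n = 5:  E = -13.6057 × 8² / 5² = -34.83059 eV

Checking against the measurement of -97 eV (2 sig figs), only n = 3 agrees:
E_3 = -96.75164 eV, which rounds to -97 eV ✓

Therefore n = 3.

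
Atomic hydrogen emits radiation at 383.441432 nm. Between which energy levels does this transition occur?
n = 9 → n = 2

First, find the photon energy from the wavelength (hc = 1239.84 eV·nm):
E = hc/λ = 1239.84 eV·nm / 383.441432 nm = 3.2334534 eV

The energy levels of hydrogen satisfy E_n = -13.6057 / n² eV, so an emission n_i → n_f releases
ΔE = 13.6057 × (1/n_f² − 1/n_i²) eV.

Setting ΔE equal to the photon energy:
1/n_f² − 1/n_i² = 3.2334534 / 13.6057 = 0.23765432

Since 1/n_i² must be positive, we need 1/n_f² > 0.23765432, i.e. n_f ≤ 2. For each allowed n_f, solve n_i = (1/n_f² − 0.23765432)^(−1/2) and check whether it is a whole number:
  n_f = 1: 1/n_i² = 1.00000000 − 0.23765432 = 0.76234568 → n_i = 1.145  (not an integer) ✗
  n_f = 2: 1/n_i² = 0.25000000 − 0.23765432 = 0.01234568 → n_i = 9.000  → integer, n_i = 9 ✓

Only n_f = 2 gives an integer upper level, n_i = 9.

The transition is from n = 9 to n = 2 (emission).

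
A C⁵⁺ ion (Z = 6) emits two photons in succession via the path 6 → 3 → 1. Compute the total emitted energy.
476.199500 eV

The energy levels of C⁵⁺ are E_n = -13.6057 × 6² / n² eV.

First transition (6 → 3):
ΔE₁ = |E_3 - E_6|
ΔE₁ = |-54.422800000000 - (-13.605700000000)| = 40.817100000 eV

Second transition (3 → 1):
ΔE₂ = |E_1 - E_3|
ΔE₂ = |-489.805200000000 - (-54.422800000000)| = 435.382400000 eV

Total energy released:
E_total = ΔE₁ + ΔE₂ = 40.817100000 + 435.382400000 = 476.199500 eV

Note: This equals the direct transition 6 → 1: 476.199500 eV ✓
Energy is conserved regardless of the path taken.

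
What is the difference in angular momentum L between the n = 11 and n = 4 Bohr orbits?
7.38200e-34 J·s (or 7ℏ)

In the Bohr model, L_n = nℏ where ℏ = 1.0545718e-34 J·s.

L_11 = 11ℏ = 1.1600290e-33 J·s
L_4 = 4ℏ = 4.2182872e-34 J·s

ΔL = L_11 - L_4 = (11 - 4)ℏ = 7ℏ
ΔL = 7 × 1.0545718e-34 J·s = 7.38200e-34 J·s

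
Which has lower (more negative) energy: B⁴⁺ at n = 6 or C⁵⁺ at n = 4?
C⁵⁺ at n = 4 (E = -30.6128 eV)

Using E_n = -13.6057 Z² / n² eV:

B⁴⁺ (Z = 5) at n = 6:
E = -13.6057 × 5² / 6² = -13.6057 × 25 / 36 = -9.4484028 eV

C⁵⁺ (Z = 6) at n = 4:
E = -13.6057 × 6² / 4² = -13.6057 × 36 / 16 = -30.6128250 eV

Since -30.6128250 eV < -9.4484028 eV,
C⁵⁺ at n = 4 is more tightly bound (requires more energy to ionize).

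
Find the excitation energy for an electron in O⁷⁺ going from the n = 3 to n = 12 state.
90.70 eV

The energy levels of a hydrogen-like atom are E_n = -13.6057 Z² eV / n².

Energy at n = 3: E_3 = -13.6057 × 8² / 3² = -96.75164 eV
Energy at n = 12: E_12 = -13.6057 × 8² / 12² = -6.04698 eV

The excitation energy is the difference:
ΔE = E_12 - E_3
ΔE = -6.04698 - (-96.75164)
ΔE = 90.70 eV

Since this is positive, energy must be absorbed (photon absorption).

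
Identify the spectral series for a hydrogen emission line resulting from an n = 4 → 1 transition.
Lyman series

The spectral series in hydrogen are named based on the final (lower) energy level:
- Lyman series: n_final = 1 (ultraviolet)
- Balmer series: n_final = 2 (visible/near-UV)
- Paschen series: n_final = 3 (infrared)
- Brackett series: n_final = 4 (infrared)
- Pfund series: n_final = 5 (far infrared)

Since this transition ends at n = 1, it belongs to the Lyman series.

For reference, this 4 → 1 line has photon energy
ΔE = 13.6057 eV × (1/1² - 1/4²) = 12.7553438 eV,
corresponding to wavelength λ = hc/ΔE = 1239.84 eV·nm / 12.7553438 eV = 97.20161 nm in the ultraviolet region.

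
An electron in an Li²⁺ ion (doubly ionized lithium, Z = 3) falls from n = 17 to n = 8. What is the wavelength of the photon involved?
832.3338 nm

First, find the transition energy using E_n = -13.6057 Z² / n² eV:
E_17 = -13.6057 × 3² / 17² = -0.42370692 eV
E_8 = -13.6057 × 3² / 8² = -1.91330156 eV

Photon energy: |ΔE| = |E_8 - E_17| = 1.48959464 eV

Convert to wavelength using E = hc/λ with hc = 1239.84 eV·nm:
λ = hc/E = 1239.84 eV·nm / 1.48959464 eV
λ = 832.3338 nm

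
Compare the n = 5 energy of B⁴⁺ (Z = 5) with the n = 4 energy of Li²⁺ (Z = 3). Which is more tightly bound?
B⁴⁺ at n = 5 (E = -13.605700 eV)

Using E_n = -13.6057 Z² / n² eV:

B⁴⁺ (Z = 5) at n = 5:
E = -13.6057 × 5² / 5² = -13.6057 × 25 / 25 = -13.605700000 eV

Li²⁺ (Z = 3) at n = 4:
E = -13.6057 × 3² / 4² = -13.6057 × 9 / 16 = -7.653206250 eV

Since -13.605700000 eV < -7.653206250 eV,
B⁴⁺ at n = 5 is more tightly bound (requires more energy to ionize).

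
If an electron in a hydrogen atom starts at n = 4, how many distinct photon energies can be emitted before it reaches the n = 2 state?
3

The electron can occupy levels n = 2, 3, ..., 4 during de-excitation — that is m = 4 - 2 + 1 = 3 distinct levels.

The number of distinct spectral lines equals the number of ways to choose 2 of these m levels (each pair gives one possible emission transition):

Number of lines = m(m-1)/2 = 3×2/2 = 3

These correspond to all possible transitions between the 3 levels:
4 → 3, 4 → 2, 3 → 2

Each transition produces a photon with a unique energy (and thus wavelength). This count does not depend on Z.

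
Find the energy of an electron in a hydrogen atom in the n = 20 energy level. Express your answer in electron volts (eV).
-0.0340 eV

The energy levels of a hydrogen-like atom are given by:
E_n = -13.6057 eV / n²

For n = 20:
E_20 = -13.6057 eV / 20²
E_20 = -13.6057 eV / 400
E_20 = -0.0340 eV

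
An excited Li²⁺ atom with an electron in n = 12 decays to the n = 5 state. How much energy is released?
4.04770 eV

The energy levels are E_n = -13.6057 Z² eV / n².

Energy at n = 12: E_12 = -13.6057 × 3² / 12² = -0.85035625 eV
Energy at n = 5: E_5 = -13.6057 × 3² / 5² = -4.89805200 eV

For emission (electron falling to lower state), the photon energy is:
E_photon = E_12 - E_5 = |-0.85035625 - (-4.89805200)|
E_photon = 4.04770 eV

This energy is carried away by the emitted photon.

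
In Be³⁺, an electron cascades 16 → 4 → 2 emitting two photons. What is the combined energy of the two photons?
53.572 eV

The energy levels of Be³⁺ are E_n = -13.6057 × 4² / n² eV.

First transition (16 → 4):
ΔE₁ = |E_4 - E_16|
ΔE₁ = |-13.605700000 - (-0.850356250)| = 12.755344 eV

Second transition (4 → 2):
ΔE₂ = |E_2 - E_4|
ΔE₂ = |-54.422800000 - (-13.605700000)| = 40.817100 eV

Total energy released:
E_total = ΔE₁ + ΔE₂ = 12.755344 + 40.817100 = 53.572 eV

Note: This equals the direct transition 16 → 2: 53.572 eV ✓
Energy is conserved regardless of the path taken.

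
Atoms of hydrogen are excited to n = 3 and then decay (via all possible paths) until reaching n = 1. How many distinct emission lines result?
3

The electron can occupy levels n = 1, 2, ..., 3 during de-excitation — that is m = 3 - 1 + 1 = 3 distinct levels.

The number of distinct spectral lines equals the number of ways to choose 2 of these m levels (each pair gives one possible emission transition):

Number of lines = m(m-1)/2 = 3×2/2 = 3

These correspond to all possible transitions between the 3 levels:
3 → 2, 3 → 1, 2 → 1

Each transition produces a photon with a unique energy (and thus wavelength). This count does not depend on Z.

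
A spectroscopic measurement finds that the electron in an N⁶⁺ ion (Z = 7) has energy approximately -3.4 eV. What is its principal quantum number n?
n = 14

The exact energy levels follow E_n = -13.6057 Z² / n² eV with Z = 7.

The measured value (-3.4 eV) is reported to only 2 significant figures, so we must test candidate n values and see which one matches to that precision.

Candidate energies:
  n = 12:  E = -13.6057 × 7² / 12² = -4.62972 eV
  n = 13:  E = -13.6057 × 7² / 13² = -3.94485 eV
  n = 14:  E = -13.6057 × 7² / 14² = -3.40143 eV  ← matches
  n = 15:  E = -13.6057 × 7² / 15² = -2.96302 eV
  n = 16:  E = -13.6057 × 7² / 16² = -2.60422 eV

Checking against the measurement of -3.4 eV (2 sig figs), only n = 14 agrees:
E_14 = -3.40143 eV, which rounds to -3.4 eV ✓

Therefore n = 14.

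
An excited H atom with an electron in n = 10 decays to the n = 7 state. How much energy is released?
0.1416 eV

The energy levels are E_n = -13.6057 eV / n².

Energy at n = 10: E_10 = -13.6057 / 10² = -0.1360570 eV
Energy at n = 7: E_7 = -13.6057 / 7² = -0.2776673 eV

For emission (electron falling to lower state), the photon energy is:
E_photon = E_10 - E_7 = |-0.1360570 - (-0.2776673)|
E_photon = 0.1416 eV

This energy is carried away by the emitted photon.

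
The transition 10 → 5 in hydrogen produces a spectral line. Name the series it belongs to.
Pfund series

The spectral series in hydrogen are named based on the final (lower) energy level:
- Lyman series: n_final = 1 (ultraviolet)
- Balmer series: n_final = 2 (visible/near-UV)
- Paschen series: n_final = 3 (infrared)
- Brackett series: n_final = 4 (infrared)
- Pfund series: n_final = 5 (far infrared)

Since this transition ends at n = 5, it belongs to the Pfund series.

For reference, this 10 → 5 line has photon energy
ΔE = 13.6057 eV × (1/5² - 1/10²) = 0.408171000 eV,
corresponding to wavelength λ = hc/ΔE = 1239.84 eV·nm / 0.408171000 eV = 3037.550 nm in the far infrared region.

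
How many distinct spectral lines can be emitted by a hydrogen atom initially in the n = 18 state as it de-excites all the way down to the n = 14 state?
10

The electron can occupy levels n = 14, 15, ..., 18 during de-excitation — that is m = 18 - 14 + 1 = 5 distinct levels.

The number of distinct spectral lines equals the number of ways to choose 2 of these m levels (each pair gives one possible emission transition):

Number of lines = m(m-1)/2 = 5×4/2 = 10

These correspond to all possible transitions between the 5 levels:
18 → 17, 18 → 16, 18 → 15, 18 → 14, 17 → 16, 17 → 15, 17 → 14, 16 → 15...

Each transition produces a photon with a unique energy (and thus wavelength). This count does not depend on Z.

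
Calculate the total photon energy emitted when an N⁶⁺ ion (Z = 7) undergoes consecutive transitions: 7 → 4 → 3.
60.470 eV

The energy levels of N⁶⁺ are E_n = -13.6057 × 7² / n² eV.

First transition (7 → 4):
ΔE₁ = |E_4 - E_7|
ΔE₁ = |-41.667456250 - (-13.605700000)| = 28.061756 eV

Second transition (4 → 3):
ΔE₂ = |E_3 - E_4|
ΔE₂ = |-74.075477778 - (-41.667456250)| = 32.408022 eV

Total energy released:
E_total = ΔE₁ + ΔE₂ = 28.061756 + 32.408022 = 60.470 eV

Note: This equals the direct transition 7 → 3: 60.470 eV ✓
Energy is conserved regardless of the path taken.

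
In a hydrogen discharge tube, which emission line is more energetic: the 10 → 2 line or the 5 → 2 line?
10 → 2

Calculate the energy for each transition:

Transition 10 → 2:
ΔE₁ = |E_2 - E_10| = |-13.6057/2² - (-13.6057/10²)|
ΔE₁ = |-3.4014250000 - (-0.1360570000)| = 3.2653680 eV

Transition 5 → 2:
ΔE₂ = |E_2 - E_5| = |-13.6057/2² - (-13.6057/5²)|
ΔE₂ = |-3.4014250000 - (-0.5442280000)| = 2.8571970 eV

Since 3.2653680 eV > 2.8571970 eV, the transition 10 → 2 emits the more energetic photon.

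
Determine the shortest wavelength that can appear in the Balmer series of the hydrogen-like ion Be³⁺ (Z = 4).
22.7816 nm

The series limit corresponds to the transition from n = ∞ to n = 2.
This is the highest energy (shortest wavelength) transition in the Balmer series.

E_∞ = 0 eV
E_2 = -13.6057 × 4² / 2² = -54.422800 eV

Energy at series limit:
ΔE = E_∞ - E_2 = 0 - (-54.422800) = 54.422800 eV
λ = hc/E = 1239.84 eV·nm / 54.422800 eV = 22.7816 nm

This energy equals the ionization energy from the n = 2 state of Be³⁺.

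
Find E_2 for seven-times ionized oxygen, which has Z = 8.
-217.691 eV

For hydrogen-like ions, the energy levels scale with Z²:
E_n = -13.6057 Z² / n² eV

For O⁷⁺ (Z = 8) at n = 2:
E_2 = -13.6057 × 8² / 2²
E_2 = -13.6057 × 64 / 4
E_2 = -870.7648 / 4
E_2 = -217.691 eV

The energy is 64 times more negative than hydrogen at the same n due to the stronger nuclear charge.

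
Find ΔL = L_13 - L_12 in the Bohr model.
1.05457e-34 J·s (or 1ℏ)

In the Bohr model, L_n = nℏ where ℏ = 1.0545718e-34 J·s.

L_13 = 13ℏ = 1.3709433e-33 J·s
L_12 = 12ℏ = 1.2654862e-33 J·s

ΔL = L_13 - L_12 = (13 - 12)ℏ = 1ℏ
ΔL = 1 × 1.0545718e-34 J·s = 1.05457e-34 J·s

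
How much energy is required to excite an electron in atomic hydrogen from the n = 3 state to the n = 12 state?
1.417 eV

The energy levels of a hydrogen-like atom are E_n = -13.6057 eV / n².

Energy at n = 3: E_3 = -13.6057 / 3² = -1.511744 eV
Energy at n = 12: E_12 = -13.6057 / 12² = -0.094484 eV

The excitation energy is the difference:
ΔE = E_12 - E_3
ΔE = -0.094484 - (-1.511744)
ΔE = 1.417 eV

Since this is positive, energy must be absorbed (photon absorption).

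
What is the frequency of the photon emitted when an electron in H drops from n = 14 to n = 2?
8.057e+14 Hz

First, find the transition energy:
E_14 = -13.6057 / 14² = -0.0694168 eV
E_2 = -13.6057 / 2² = -3.4014250 eV
|ΔE| = |E_2 - E_14| = 3.3320082 eV

Convert to Joules: E = 3.3320082 eV × (1.602177 × 10⁻¹⁹ J/eV) = 5.33847e-19 J

Using E = hf:
f = E/h = 5.33847e-19 J / (6.62607 × 10⁻³⁴ J·s)
f = 8.057e+14 Hz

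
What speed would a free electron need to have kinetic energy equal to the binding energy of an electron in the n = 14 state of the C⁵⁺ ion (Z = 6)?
9.38e+05 m/s (or 0.31% of c)

The binding energy at n = 14 for C⁵⁺ is:
E_14 = -13.6057 × 6²/14² = -2.49901 eV
|E_14| = 2.49901 eV

Convert to Joules:
KE = 2.49901 eV × (1.602177 × 10⁻¹⁹ J/eV) = 4.0039e-19 J

Using KE = ½mv²:
v = √(2·KE/m_e)
v = √(2 × 4.0039e-19 J / 9.10938 × 10⁻³¹ kg)
v = 9.38e+05 m/s

This is approximately 0.31% the speed of light.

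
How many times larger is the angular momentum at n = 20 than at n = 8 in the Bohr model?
2.500000

In the Bohr model, L_n = nℏ, so the ratio is purely the ratio of quantum numbers:

L_20/L_8 = 20ℏ / 8ℏ = 20/8 = 2.500000

The angular momentum scales linearly with n.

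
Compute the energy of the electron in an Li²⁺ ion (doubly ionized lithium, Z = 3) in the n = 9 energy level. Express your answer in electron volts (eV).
-1.5117 eV

The energy levels of a hydrogen-like atom are given by:
E_n = -13.6057 Z² / n² eV  (with Z = 3 for Li²⁺)

For n = 9:
E_9 = -13.6057 × 3² / 9²
E_9 = -13.6057 × 9 / 81
E_9 = -1.5117 eV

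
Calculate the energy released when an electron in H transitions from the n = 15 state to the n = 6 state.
0.317 eV

The energy levels are E_n = -13.6057 eV / n².

Energy at n = 15: E_15 = -13.6057 / 15² = -0.060470 eV
Energy at n = 6: E_6 = -13.6057 / 6² = -0.377936 eV

For emission (electron falling to lower state), the photon energy is:
E_photon = E_15 - E_6 = |-0.060470 - (-0.377936)|
E_photon = 0.317 eV

This energy is carried away by the emitted photon.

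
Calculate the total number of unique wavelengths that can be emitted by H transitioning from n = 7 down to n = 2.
15

The electron can occupy levels n = 2, 3, ..., 7 during de-excitation — that is m = 7 - 2 + 1 = 6 distinct levels.

The number of distinct spectral lines equals the number of ways to choose 2 of these m levels (each pair gives one possible emission transition):

Number of lines = m(m-1)/2 = 6×5/2 = 15

These correspond to all possible transitions between the 6 levels:
7 → 6, 7 → 5, 7 → 4, 7 → 3, 7 → 2, 6 → 5, 6 → 4, 6 → 3...

Each transition produces a photon with a unique energy (and thus wavelength). This count does not depend on Z.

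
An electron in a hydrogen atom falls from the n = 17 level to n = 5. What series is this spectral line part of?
Pfund series

The spectral series in hydrogen are named based on the final (lower) energy level:
- Lyman series: n_final = 1 (ultraviolet)
- Balmer series: n_final = 2 (visible/near-UV)
- Paschen series: n_final = 3 (infrared)
- Brackett series: n_final = 4 (infrared)
- Pfund series: n_final = 5 (far infrared)

Since this transition ends at n = 5, it belongs to the Pfund series.

For reference, this 17 → 5 line has photon energy
ΔE = 13.6057 eV × (1/5² - 1/17²) = 0.4971494533 eV,
corresponding to wavelength λ = hc/ΔE = 1239.84 eV·nm / 0.4971494533 eV = 2493.8979 nm in the far infrared region.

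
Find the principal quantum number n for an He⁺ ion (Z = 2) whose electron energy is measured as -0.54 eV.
n = 10

The exact energy levels follow E_n = -13.6057 Z² / n² eV with Z = 2.

The measured value (-0.54 eV) is reported to only 2 significant figures, so we must test candidate n values and see which one matches to that precision.

Candidate energies:
  n = 8:  E = -13.6057 × 2² / 8² = -0.85036 eV
  n = 9:  E = -13.6057 × 2² / 9² = -0.67189 eV
  n = 10:  E = -13.6057 × 2² / 10² = -0.54423 eV  ← matches
  n = 11:  E = -13.6057 × 2² / 11² = -0.44978 eV
  n = 12:  E = -13.6057 × 2² / 12² = -0.37794 eV

Checking against the measurement of -0.54 eV (2 sig figs), only n = 10 agrees:
E_10 = -0.54423 eV, which rounds to -0.54 eV ✓

Therefore n = 10.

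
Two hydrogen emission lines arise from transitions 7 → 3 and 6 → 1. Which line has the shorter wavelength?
6 → 1

Calculate the energy for each transition:

Transition 7 → 3:
ΔE₁ = |E_3 - E_7| = |-13.6057/3² - (-13.6057/7²)|
ΔE₁ = |-1.511744444 - (-0.277667347)| = 1.234077 eV

Transition 6 → 1:
ΔE₂ = |E_1 - E_6| = |-13.6057/1² - (-13.6057/6²)|
ΔE₂ = |-13.605700000 - (-0.377936111)| = 13.227764 eV

Since 13.227764 eV > 1.234077 eV, the transition 6 → 1 emits the more energetic photon.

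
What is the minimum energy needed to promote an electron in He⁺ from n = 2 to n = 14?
13.328033 eV

The energy levels of a hydrogen-like atom are E_n = -13.6057 Z² eV / n².

Energy at n = 2: E_2 = -13.6057 × 2² / 2² = -13.605700000 eV
Energy at n = 14: E_14 = -13.6057 × 2² / 14² = -0.277667347 eV

The excitation energy is the difference:
ΔE = E_14 - E_2
ΔE = -0.277667347 - (-13.605700000)
ΔE = 13.328033 eV

Since this is positive, energy must be absorbed (photon absorption).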